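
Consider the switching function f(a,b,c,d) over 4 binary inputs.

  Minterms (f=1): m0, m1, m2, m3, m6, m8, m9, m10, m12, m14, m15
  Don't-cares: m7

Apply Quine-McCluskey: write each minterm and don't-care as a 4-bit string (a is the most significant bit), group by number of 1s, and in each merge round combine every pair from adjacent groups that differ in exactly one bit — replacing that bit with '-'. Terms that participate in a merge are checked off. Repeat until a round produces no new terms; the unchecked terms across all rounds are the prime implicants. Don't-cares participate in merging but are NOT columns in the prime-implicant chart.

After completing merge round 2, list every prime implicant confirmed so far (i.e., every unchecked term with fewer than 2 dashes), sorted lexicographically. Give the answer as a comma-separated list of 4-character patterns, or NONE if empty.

NONE

Round 0: 0000✓ 0001✓ 0010✓ 0011✓ 0110✓ 0111✓ 1000✓ 1001✓ 1010✓ 1100✓ 1110✓ 1111✓
Round 1: -000✓ -001✓ -010✓ -110✓ -111✓ 0-10✓ 0-11✓ 00-0✓ 00-1✓ 000-✓ 001-✓ 011-✓ 1-00✓ 1-10✓ 10-0✓ 100-✓ 11-0✓ 111-✓
Round 2: --10 -0-0 -00- -11- 0-1- 00-- 1--0
PIs = {--10, -0-0, -00-, -11-, 0-1-, 00--, 1--0}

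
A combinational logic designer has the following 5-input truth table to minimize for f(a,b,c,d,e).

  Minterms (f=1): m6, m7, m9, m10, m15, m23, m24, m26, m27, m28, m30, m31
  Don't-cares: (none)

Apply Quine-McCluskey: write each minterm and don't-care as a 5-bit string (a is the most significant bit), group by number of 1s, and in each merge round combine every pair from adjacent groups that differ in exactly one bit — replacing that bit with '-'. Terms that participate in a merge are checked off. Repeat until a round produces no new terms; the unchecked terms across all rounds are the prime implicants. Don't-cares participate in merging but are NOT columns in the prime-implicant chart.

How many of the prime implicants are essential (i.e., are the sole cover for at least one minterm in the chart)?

Round 0: 00110✓ 00111✓ 01001 01010✓ 01111✓ 10111✓ 11000✓ 11010✓ 11011✓ 11100✓ 11110✓ 11111✓
Round 1: -0111✓ -1010 -1111✓ 0-111✓ 0011- 1-111✓ 11-00✓ 11-10✓ 11-11✓ 110-0✓ 1101-✓ 111-0✓ 1111-✓
Round 2: --111 11--0 11-1-
PIs = {--111, -1010, 0011-, 01001, 11--0, 11-1-}
Coverage chart:
  m6: 0011- ←essential
  m7: --111,0011-
  m9: 01001 ←essential
  m10: -1010 ←essential
  m15: --111 ←essential
  m23: --111 ←essential
  m24: 11--0 ←essential
  m26: -1010,11--0,11-1-
  m27: 11-1- ←essential
  m28: 11--0 ←essential
  m30: 11--0,11-1-
  m31: --111,11-1-
Essential: --111, -1010, 0011-, 01001, 11--0, 11-1-

6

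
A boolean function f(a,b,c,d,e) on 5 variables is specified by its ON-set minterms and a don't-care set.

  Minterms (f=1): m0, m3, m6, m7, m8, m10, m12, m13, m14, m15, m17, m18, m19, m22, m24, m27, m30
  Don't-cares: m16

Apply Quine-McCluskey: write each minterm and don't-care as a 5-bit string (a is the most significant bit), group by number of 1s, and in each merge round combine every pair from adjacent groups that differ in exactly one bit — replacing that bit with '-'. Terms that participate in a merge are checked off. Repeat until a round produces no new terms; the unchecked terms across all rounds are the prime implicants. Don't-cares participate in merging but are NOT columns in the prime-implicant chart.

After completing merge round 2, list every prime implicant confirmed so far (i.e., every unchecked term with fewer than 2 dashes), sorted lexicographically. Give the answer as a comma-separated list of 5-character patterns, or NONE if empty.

-0011, 00-11, 1-011, 10-10

size-2^0 implicants → 00000(✓)  00011(✓)  00110(✓)  00111(✓)  01000(✓)  01010(✓)  01100(✓)  01101(✓)  01110(✓)  01111(✓)  10000(✓)  10001(✓)  10010(✓)  10011(✓)  10110(✓)  11000(✓)  11011(✓)  11110(✓)
size-2^1 implicants → -0000(✓)  -0011  -0110(✓)  -1000(✓)  -1110(✓)  0-000(✓)  0-110(✓)  0-111(✓)  00-11  0011-(✓)  01-00(✓)  01-10(✓)  010-0(✓)  011-0(✓)  011-1(✓)  0110-(✓)  0111-(✓)  1-000(✓)  1-011  1-110(✓)  10-10  100-0(✓)  100-1(✓)  1000-(✓)  1001-(✓)
size-2^2 implicants → --000  --110  0-11-  01--0  011--  100--
Unchecked terms (primes): --000, --110, -0011, 0-11-, 00-11, 01--0, 011--, 1-011, 10-10, 100--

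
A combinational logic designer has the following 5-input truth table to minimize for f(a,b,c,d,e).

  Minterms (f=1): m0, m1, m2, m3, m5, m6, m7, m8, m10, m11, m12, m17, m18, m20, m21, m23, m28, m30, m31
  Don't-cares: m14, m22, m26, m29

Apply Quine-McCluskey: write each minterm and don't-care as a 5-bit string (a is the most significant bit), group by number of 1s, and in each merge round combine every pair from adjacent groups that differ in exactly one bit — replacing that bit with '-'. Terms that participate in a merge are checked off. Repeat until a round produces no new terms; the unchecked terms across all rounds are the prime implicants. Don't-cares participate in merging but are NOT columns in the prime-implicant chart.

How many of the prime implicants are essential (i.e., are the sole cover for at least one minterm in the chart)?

4

size-2^0 implicants → 00000(✓)  00001(✓)  00010(✓)  00011(✓)  00101(✓)  00110(✓)  00111(✓)  01000(✓)  01010(✓)  01011(✓)  01100(✓)  01110(✓)  10001(✓)  10010(✓)  10100(✓)  10101(✓)  10110(✓)  10111(✓)  11010(✓)  11100(✓)  11101(✓)  11110(✓)  11111(✓)
size-2^1 implicants → -0001(✓)  -0010(✓)  -0101(✓)  -0110(✓)  -0111(✓)  -1010(✓)  -1100(✓)  -1110(✓)  0-000(✓)  0-010(✓)  0-011(✓)  0-110(✓)  00-01(✓)  00-10(✓)  00-11(✓)  000-0(✓)  000-1(✓)  0000-(✓)  0001-(✓)  001-1(✓)  0011-(✓)  01-00(✓)  01-10(✓)  010-0(✓)  0101-(✓)  011-0(✓)  1-010(✓)  1-100(✓)  1-101(✓)  1-110(✓)  1-111(✓)  10-01(✓)  10-10(✓)  101-0(✓)  101-1(✓)  1010-(✓)  1011-(✓)  11-10(✓)  111-0(✓)  111-1(✓)  1110-(✓)  1111-(✓)
size-2^2 implicants → --010(✓)  --110(✓)  -0-01  -0-10(✓)  -01-1  -011-  -1-10(✓)  -11-0  0--10(✓)  0-0-0  0-01-  00--1  00-1-  000--  01--0  1--10(✓)  1-1-0(✓)  1-1-1(✓)  1-10-(✓)  1-11-(✓)  101--(✓)  111--(✓)
size-2^3 implicants → ---10  1-1--
Unchecked terms (primes): ---10, -0-01, -01-1, -011-, -11-0, 0-0-0, 0-01-, 00--1, 00-1-, 000--, 01--0, 1-1--
Minterm coverage:
  m0 ⊆ 0-0-0,000--
  m1 ⊆ -0-01,00--1,000--
  m2 ⊆ ---10,0-0-0,0-01-,00-1-,000--
  m3 ⊆ 0-01-,00--1,00-1-,000--
  m5 ⊆ -0-01,-01-1,00--1
  m6 ⊆ ---10,-011-,00-1-
  m7 ⊆ -01-1,-011-,00--1,00-1-
  m8 ⊆ 0-0-0,01--0
  m10 ⊆ ---10,0-0-0,0-01-,01--0
  m11 ⊆ 0-01- [E]
  m12 ⊆ -11-0,01--0
  m17 ⊆ -0-01 [E]
  m18 ⊆ ---10 [E]
  m20 ⊆ 1-1-- [E]
  m21 ⊆ -0-01,-01-1,1-1--
  m23 ⊆ -01-1,-011-,1-1--
  m28 ⊆ -11-0,1-1--
  m30 ⊆ ---10,-11-0,1-1--
  m31 ⊆ 1-1-- [E]
E = {---10, -0-01, 0-01-, 1-1--}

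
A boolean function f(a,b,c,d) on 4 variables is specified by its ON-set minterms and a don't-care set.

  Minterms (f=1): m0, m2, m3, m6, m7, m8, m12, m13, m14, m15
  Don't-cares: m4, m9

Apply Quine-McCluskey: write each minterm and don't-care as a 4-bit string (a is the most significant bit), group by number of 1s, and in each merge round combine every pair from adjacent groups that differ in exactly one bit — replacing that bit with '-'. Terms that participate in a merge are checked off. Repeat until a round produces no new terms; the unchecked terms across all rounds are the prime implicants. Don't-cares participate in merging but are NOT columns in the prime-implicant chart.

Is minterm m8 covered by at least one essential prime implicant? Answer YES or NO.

NO

[col 0] 0000*, 0010*, 0011*, 0100*, 0110*, 0111*, 1000*, 1001*, 1100*, 1101*, 1110*, 1111*
[col 1] -000*, -100*, -110*, -111*, 0-00*, 0-10*, 0-11*, 00-0*, 001-*, 01-0*, 011-*, 1-00*, 1-01*, 100-*, 11-0*, 11-1*, 110-*, 111-*
[col 2] --00, -1-0, -11-, 0--0, 0-1-, 1-0-, 11--
Prime implicants: --00, -1-0, -11-, 0--0, 0-1-, 1-0-, 11--
PI chart (minterm → PIs covering it):
  0 | --00,0--0
  2 | 0--0,0-1-
  3 | 0-1-  (sole → essential)
  6 | -1-0,-11-,0--0,0-1-
  7 | -11-,0-1-
  8 | --00,1-0-
  12 | --00,-1-0,1-0-,11--
  13 | 1-0-,11--
  14 | -1-0,-11-,11--
  15 | -11-,11--
Essential prime implicants: 0-1-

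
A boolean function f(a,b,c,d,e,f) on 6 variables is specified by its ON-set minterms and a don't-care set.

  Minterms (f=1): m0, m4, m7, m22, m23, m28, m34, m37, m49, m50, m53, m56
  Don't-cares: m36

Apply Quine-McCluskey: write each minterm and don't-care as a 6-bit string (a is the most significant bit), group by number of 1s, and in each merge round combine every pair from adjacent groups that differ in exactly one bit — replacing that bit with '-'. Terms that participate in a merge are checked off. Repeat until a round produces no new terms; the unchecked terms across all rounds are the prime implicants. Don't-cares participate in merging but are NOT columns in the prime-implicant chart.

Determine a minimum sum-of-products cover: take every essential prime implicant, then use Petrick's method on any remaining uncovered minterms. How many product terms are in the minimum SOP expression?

Round 0: 000000✓ 000100✓ 000111✓ 010110✓ 010111✓ 011100 100010✓ 100100✓ 100101✓ 110001✓ 110010✓ 110101✓ 111000
Round 1: -00100 0-0111 000-00 01011- 1-0010 1-0101 10010- 110-01
PIs = {-00100, 0-0111, 000-00, 01011-, 011100, 1-0010, 1-0101, 10010-, 110-01, 111000}
Coverage chart:
  m0: 000-00 ←essential
  m4: -00100,000-00
  m7: 0-0111 ←essential
  m22: 01011- ←essential
  m23: 0-0111,01011-
  m28: 011100 ←essential
  m34: 1-0010 ←essential
  m37: 1-0101,10010-
  m49: 110-01 ←essential
  m50: 1-0010 ←essential
  m53: 1-0101,110-01
  m56: 111000 ←essential
Essential: 0-0111, 000-00, 01011-, 011100, 1-0010, 110-01, 111000
Petrick residual → 1-0101
Min cover (8 terms): a'c'def + a'b'c'e'f' + a'bc'de + a'bcde'f' + ac'd'ef' + ac'de'f + abc'e'f + abcd'e'f'

8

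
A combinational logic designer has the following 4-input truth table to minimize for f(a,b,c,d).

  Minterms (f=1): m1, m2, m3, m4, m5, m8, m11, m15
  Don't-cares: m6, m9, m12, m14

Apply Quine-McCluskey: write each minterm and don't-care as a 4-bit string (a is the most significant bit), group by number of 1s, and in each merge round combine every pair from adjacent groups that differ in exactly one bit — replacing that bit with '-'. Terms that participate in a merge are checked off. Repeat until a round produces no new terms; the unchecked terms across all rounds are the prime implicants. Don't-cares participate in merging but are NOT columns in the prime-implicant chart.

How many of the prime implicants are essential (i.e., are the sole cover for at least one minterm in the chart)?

Round 0: 0001✓ 0010✓ 0011✓ 0100✓ 0101✓ 0110✓ 1000✓ 1001✓ 1011✓ 1100✓ 1110✓ 1111✓
Round 1: -001✓ -011✓ -100✓ -110✓ 0-01 0-10 00-1✓ 001- 01-0✓ 010- 1-00 1-11 10-1✓ 100- 11-0✓ 111-
Round 2: -0-1 -1-0
PIs = {-0-1, -1-0, 0-01, 0-10, 001-, 010-, 1-00, 1-11, 100-, 111-}
Coverage chart:
  m1: -0-1,0-01
  m2: 0-10,001-
  m3: -0-1,001-
  m4: -1-0,010-
  m5: 0-01,010-
  m8: 1-00,100-
  m11: -0-1,1-11
  m15: 1-11,111-
(no essential prime implicants)

0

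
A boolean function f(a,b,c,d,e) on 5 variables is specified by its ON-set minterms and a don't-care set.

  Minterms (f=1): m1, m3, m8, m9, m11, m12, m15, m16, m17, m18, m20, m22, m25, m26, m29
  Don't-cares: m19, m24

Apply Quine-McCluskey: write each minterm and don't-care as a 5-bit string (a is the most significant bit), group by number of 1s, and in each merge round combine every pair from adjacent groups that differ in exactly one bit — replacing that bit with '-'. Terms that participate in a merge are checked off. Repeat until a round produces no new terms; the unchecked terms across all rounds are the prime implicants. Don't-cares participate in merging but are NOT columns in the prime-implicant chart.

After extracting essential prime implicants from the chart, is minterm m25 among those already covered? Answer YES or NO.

YES

size-2^0 implicants → 00001(✓)  00011(✓)  01000(✓)  01001(✓)  01011(✓)  01100(✓)  01111(✓)  10000(✓)  10001(✓)  10010(✓)  10011(✓)  10100(✓)  10110(✓)  11000(✓)  11001(✓)  11010(✓)  11101(✓)
size-2^1 implicants → -0001(✓)  -0011(✓)  -1000(✓)  -1001(✓)  0-001(✓)  0-011(✓)  000-1(✓)  01-00  01-11  010-1(✓)  0100-(✓)  1-000(✓)  1-001(✓)  1-010(✓)  10-00(✓)  10-10(✓)  100-0(✓)  100-1(✓)  1000-(✓)  1001-(✓)  101-0(✓)  11-01  110-0(✓)  1100-(✓)
size-2^2 implicants → --001  -00-1  -100-  0-0-1  1-0-0  1-00-  10--0  100--
Unchecked terms (primes): --001, -00-1, -100-, 0-0-1, 01-00, 01-11, 1-0-0, 1-00-, 10--0, 100--, 11-01
Minterm coverage:
  m1 ⊆ --001,-00-1,0-0-1
  m3 ⊆ -00-1,0-0-1
  m8 ⊆ -100-,01-00
  m9 ⊆ --001,-100-,0-0-1
  m11 ⊆ 0-0-1,01-11
  m12 ⊆ 01-00 [E]
  m15 ⊆ 01-11 [E]
  m16 ⊆ 1-0-0,1-00-,10--0,100--
  m17 ⊆ --001,-00-1,1-00-,100--
  m18 ⊆ 1-0-0,10--0,100--
  m20 ⊆ 10--0 [E]
  m22 ⊆ 10--0 [E]
  m25 ⊆ --001,-100-,1-00-,11-01
  m26 ⊆ 1-0-0 [E]
  m29 ⊆ 11-01 [E]
E = {01-00, 01-11, 1-0-0, 10--0, 11-01}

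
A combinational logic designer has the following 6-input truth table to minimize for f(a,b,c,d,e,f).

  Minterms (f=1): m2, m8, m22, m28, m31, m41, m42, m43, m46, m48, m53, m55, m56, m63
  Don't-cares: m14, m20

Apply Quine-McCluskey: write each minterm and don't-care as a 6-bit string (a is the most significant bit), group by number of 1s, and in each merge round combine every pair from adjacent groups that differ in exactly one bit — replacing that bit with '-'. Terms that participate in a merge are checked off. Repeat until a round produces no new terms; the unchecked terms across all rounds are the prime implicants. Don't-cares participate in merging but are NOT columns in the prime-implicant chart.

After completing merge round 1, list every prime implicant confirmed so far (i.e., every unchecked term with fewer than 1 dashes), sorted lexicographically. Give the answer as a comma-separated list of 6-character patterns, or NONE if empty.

size-2^0 implicants → 000010  001000  001110(✓)  010100(✓)  010110(✓)  011100(✓)  011111(✓)  101001(✓)  101010(✓)  101011(✓)  101110(✓)  110000(✓)  110101(✓)  110111(✓)  111000(✓)  111111(✓)
size-2^1 implicants → -01110  -11111  01-100  0101-0  101-10  1010-1  10101-  11-000  11-111  1101-1
Unchecked terms (primes): -01110, -11111, 000010, 001000, 01-100, 0101-0, 101-10, 1010-1, 10101-, 11-000, 11-111, 1101-1

000010, 001000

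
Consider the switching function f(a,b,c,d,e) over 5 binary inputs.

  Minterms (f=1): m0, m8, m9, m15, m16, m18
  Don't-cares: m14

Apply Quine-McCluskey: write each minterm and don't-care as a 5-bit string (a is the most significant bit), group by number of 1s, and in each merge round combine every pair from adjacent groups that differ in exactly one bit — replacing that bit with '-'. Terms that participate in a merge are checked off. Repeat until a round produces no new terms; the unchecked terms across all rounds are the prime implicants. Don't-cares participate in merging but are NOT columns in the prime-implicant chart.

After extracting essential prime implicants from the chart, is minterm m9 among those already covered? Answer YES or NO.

YES

[col 0] 00000*, 01000*, 01001*, 01110*, 01111*, 10000*, 10010*
[col 1] -0000, 0-000, 0100-, 0111-, 100-0
Prime implicants: -0000, 0-000, 0100-, 0111-, 100-0
PI chart (minterm → PIs covering it):
  0 | -0000,0-000
  8 | 0-000,0100-
  9 | 0100-  (sole → essential)
  15 | 0111-  (sole → essential)
  16 | -0000,100-0
  18 | 100-0  (sole → essential)
Essential prime implicants: 0100-, 0111-, 100-0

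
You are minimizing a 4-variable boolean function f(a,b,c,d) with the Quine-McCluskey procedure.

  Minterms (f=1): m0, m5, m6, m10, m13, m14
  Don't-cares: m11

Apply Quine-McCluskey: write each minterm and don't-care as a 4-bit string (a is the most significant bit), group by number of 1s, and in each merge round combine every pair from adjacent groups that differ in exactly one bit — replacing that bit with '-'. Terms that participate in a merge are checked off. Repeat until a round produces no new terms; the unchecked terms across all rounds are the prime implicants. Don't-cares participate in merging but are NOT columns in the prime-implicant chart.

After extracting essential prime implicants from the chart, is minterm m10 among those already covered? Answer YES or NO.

Round 0: 0000 0101✓ 0110✓ 1010✓ 1011✓ 1101✓ 1110✓
Round 1: -101 -110 1-10 101-
PIs = {-101, -110, 0000, 1-10, 101-}
Coverage chart:
  m0: 0000 ←essential
  m5: -101 ←essential
  m6: -110 ←essential
  m10: 1-10,101-
  m13: -101 ←essential
  m14: -110,1-10
Essential: -101, -110, 0000

NO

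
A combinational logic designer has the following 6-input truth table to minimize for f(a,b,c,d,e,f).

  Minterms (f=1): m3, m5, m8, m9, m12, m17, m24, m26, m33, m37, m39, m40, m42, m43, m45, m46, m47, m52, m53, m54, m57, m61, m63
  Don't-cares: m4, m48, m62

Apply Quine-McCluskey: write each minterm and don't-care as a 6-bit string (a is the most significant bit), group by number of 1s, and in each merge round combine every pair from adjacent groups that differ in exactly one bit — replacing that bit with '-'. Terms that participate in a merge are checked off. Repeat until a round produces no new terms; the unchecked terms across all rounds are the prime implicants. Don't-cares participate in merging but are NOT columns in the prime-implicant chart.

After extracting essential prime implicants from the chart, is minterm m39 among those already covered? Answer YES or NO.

Round 0: 000011 000100✓ 000101✓ 001000✓ 001001✓ 001100✓ 010001 011000✓ 011010✓ 100001✓ 100101✓ 100111✓ 101000✓ 101010✓ 101011✓ 101101✓ 101110✓ 101111✓ 110000✓ 110100✓ 110101✓ 110110✓ 111001✓ 111101✓ 111110✓ 111111✓
Round 1: -00101 -01000 0-1000 00-100 00010- 001-00 00100- 0110-0 1-0101✓ 1-1101✓ 1-1110✓ 1-1111✓ 10-101✓ 10-111✓ 100-01 1001-1✓ 101-10✓ 101-11✓ 1010-0 10101-✓ 1011-1✓ 10111-✓ 11-101✓ 11-110 110-00 1101-0 11010- 111-01 1111-1✓ 11111-✓
Round 2: 1--101 1-11-1 1-111- 10-1-1 101-1-
PIs = {-00101, -01000, 0-1000, 00-100, 000011, 00010-, 001-00, 00100-, 010001, 0110-0, 1--101, 1-11-1, 1-111-, 10-1-1, 100-01, 101-1-, 1010-0, 11-110, 110-00, 1101-0, 11010-, 111-01}
Coverage chart:
  m3: 000011 ←essential
  m5: -00101,00010-
  m8: -01000,0-1000,001-00,00100-
  m9: 00100- ←essential
  m12: 00-100,001-00
  m17: 010001 ←essential
  m24: 0-1000,0110-0
  m26: 0110-0 ←essential
  m33: 100-01 ←essential
  m37: -00101,1--101,10-1-1,100-01
  m39: 10-1-1 ←essential
  m40: -01000,1010-0
  m42: 101-1-,1010-0
  m43: 101-1- ←essential
  m45: 1--101,1-11-1,10-1-1
  m46: 1-111-,101-1-
  m47: 1-11-1,1-111-,10-1-1,101-1-
  m52: 110-00,1101-0,11010-
  m53: 1--101,11010-
  m54: 11-110,1101-0
  m57: 111-01 ←essential
  m61: 1--101,1-11-1,111-01
  m63: 1-11-1,1-111-
Essential: 000011, 00100-, 010001, 0110-0, 10-1-1, 100-01, 101-1-, 111-01

YES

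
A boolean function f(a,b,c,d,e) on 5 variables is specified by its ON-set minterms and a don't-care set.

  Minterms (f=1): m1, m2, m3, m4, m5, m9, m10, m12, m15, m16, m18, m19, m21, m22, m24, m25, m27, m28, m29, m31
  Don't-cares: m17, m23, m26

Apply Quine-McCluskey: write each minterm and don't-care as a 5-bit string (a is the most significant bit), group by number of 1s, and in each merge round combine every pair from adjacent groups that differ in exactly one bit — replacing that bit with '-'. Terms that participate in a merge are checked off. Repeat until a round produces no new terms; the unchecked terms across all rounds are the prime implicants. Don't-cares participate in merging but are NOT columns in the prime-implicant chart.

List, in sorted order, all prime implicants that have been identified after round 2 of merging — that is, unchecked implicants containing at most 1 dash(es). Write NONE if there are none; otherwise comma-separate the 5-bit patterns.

[col 0] 00001*, 00010*, 00011*, 00100*, 00101*, 01001*, 01010*, 01100*, 01111*, 10000*, 10001*, 10010*, 10011*, 10101*, 10110*, 10111*, 11000*, 11001*, 11010*, 11011*, 11100*, 11101*, 11111*
[col 1] -0001*, -0010*, -0011*, -0101*, -1001*, -1010*, -1100, -1111, 0-001*, 0-010*, 0-100, 00-01*, 000-1*, 0001-*, 0010-, 1-000*, 1-001*, 1-010*, 1-011*, 1-101*, 1-111*, 10-01*, 10-10*, 10-11*, 100-0*, 100-1*, 1000-*, 1001-*, 101-1*, 1011-*, 11-00*, 11-01*, 11-11*, 110-0*, 110-1*, 1100-*, 1101-*, 111-1*, 1110-*
[col 2] --001, --010, -0-01, -00-1, -001-, 1--01*, 1--11*, 1-0-0*, 1-0-1*, 1-00-*, 1-01-*, 1-1-1*, 10--1*, 10-1-, 100--*, 11--1*, 11-0-, 110--*
[col 3] 1---1, 1-0--
Prime implicants: --001, --010, -0-01, -00-1, -001-, -1100, -1111, 0-100, 0010-, 1---1, 1-0--, 10-1-, 11-0-

-1100, -1111, 0-100, 0010-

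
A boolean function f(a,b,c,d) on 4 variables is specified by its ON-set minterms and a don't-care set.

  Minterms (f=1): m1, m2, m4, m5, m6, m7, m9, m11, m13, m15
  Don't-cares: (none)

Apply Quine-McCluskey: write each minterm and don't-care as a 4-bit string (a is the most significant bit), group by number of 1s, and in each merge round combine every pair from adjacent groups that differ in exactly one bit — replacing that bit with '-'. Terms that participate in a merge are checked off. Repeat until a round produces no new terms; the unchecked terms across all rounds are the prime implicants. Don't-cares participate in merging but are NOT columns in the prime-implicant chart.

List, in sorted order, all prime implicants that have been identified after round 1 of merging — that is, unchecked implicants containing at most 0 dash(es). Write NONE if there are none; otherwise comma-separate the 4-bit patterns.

NONE

Round 0: 0001✓ 0010✓ 0100✓ 0101✓ 0110✓ 0111✓ 1001✓ 1011✓ 1101✓ 1111✓
Round 1: -001✓ -101✓ -111✓ 0-01✓ 0-10 01-0✓ 01-1✓ 010-✓ 011-✓ 1-01✓ 1-11✓ 10-1✓ 11-1✓
Round 2: --01 -1-1 01-- 1--1
PIs = {--01, -1-1, 0-10, 01--, 1--1}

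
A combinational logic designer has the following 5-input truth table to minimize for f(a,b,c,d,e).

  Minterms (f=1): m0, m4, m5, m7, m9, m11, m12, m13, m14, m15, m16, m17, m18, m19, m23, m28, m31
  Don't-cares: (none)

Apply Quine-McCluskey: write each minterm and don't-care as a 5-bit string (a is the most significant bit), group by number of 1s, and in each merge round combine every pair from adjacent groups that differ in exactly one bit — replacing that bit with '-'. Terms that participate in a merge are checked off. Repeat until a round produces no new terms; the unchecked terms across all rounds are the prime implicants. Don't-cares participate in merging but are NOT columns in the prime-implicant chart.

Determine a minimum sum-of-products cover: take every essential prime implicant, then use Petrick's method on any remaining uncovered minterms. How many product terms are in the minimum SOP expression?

7

[col 0] 00000*, 00100*, 00101*, 00111*, 01001*, 01011*, 01100*, 01101*, 01110*, 01111*, 10000*, 10001*, 10010*, 10011*, 10111*, 11100*, 11111*
[col 1] -0000, -0111*, -1100, -1111*, 0-100*, 0-101*, 0-111*, 00-00, 001-1*, 0010-*, 01-01*, 01-11*, 010-1*, 011-0*, 011-1*, 0110-*, 0111-*, 1-111*, 10-11, 100-0*, 100-1*, 1000-*, 1001-*
[col 2] --111, 0-1-1, 0-10-, 01--1, 011--, 100--
Prime implicants: --111, -0000, -1100, 0-1-1, 0-10-, 00-00, 01--1, 011--, 10-11, 100--
PI chart (minterm → PIs covering it):
  0 | -0000,00-00
  4 | 0-10-,00-00
  5 | 0-1-1,0-10-
  7 | --111,0-1-1
  9 | 01--1  (sole → essential)
  11 | 01--1  (sole → essential)
  12 | -1100,0-10-,011--
  13 | 0-1-1,0-10-,01--1,011--
  14 | 011--  (sole → essential)
  15 | --111,0-1-1,01--1,011--
  16 | -0000,100--
  17 | 100--  (sole → essential)
  18 | 100--  (sole → essential)
  19 | 10-11,100--
  23 | --111,10-11
  28 | -1100  (sole → essential)
  31 | --111  (sole → essential)
Essential prime implicants: --111, -1100, 01--1, 011--, 100--
Petrick residual → -0000, 0-10-
Minimum SOP uses 7 PIs: cde + b'c'd'e' + bcd'e' + a'cd' + a'be + a'bc + ab'c'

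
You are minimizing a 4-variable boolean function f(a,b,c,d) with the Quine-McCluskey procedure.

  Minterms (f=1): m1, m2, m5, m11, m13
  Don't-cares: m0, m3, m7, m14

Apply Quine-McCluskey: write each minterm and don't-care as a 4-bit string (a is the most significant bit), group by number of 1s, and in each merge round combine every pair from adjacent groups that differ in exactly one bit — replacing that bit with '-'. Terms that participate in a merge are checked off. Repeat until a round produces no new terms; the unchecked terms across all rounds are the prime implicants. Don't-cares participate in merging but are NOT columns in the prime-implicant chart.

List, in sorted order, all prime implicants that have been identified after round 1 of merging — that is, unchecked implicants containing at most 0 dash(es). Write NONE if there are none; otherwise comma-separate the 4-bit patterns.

size-2^0 implicants → 0000(✓)  0001(✓)  0010(✓)  0011(✓)  0101(✓)  0111(✓)  1011(✓)  1101(✓)  1110
size-2^1 implicants → -011  -101  0-01(✓)  0-11(✓)  00-0(✓)  00-1(✓)  000-(✓)  001-(✓)  01-1(✓)
size-2^2 implicants → 0--1  00--
Unchecked terms (primes): -011, -101, 0--1, 00--, 1110

1110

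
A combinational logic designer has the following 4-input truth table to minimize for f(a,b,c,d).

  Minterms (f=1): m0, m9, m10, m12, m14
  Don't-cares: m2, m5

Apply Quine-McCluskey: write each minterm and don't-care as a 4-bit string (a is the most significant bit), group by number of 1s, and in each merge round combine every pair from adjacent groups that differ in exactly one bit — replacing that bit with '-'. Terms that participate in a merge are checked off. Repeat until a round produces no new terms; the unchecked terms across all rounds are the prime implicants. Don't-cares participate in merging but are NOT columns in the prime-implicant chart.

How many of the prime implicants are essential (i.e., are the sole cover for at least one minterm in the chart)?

3

Round 0: 0000✓ 0010✓ 0101 1001 1010✓ 1100✓ 1110✓
Round 1: -010 00-0 1-10 11-0
PIs = {-010, 00-0, 0101, 1-10, 1001, 11-0}
Coverage chart:
  m0: 00-0 ←essential
  m9: 1001 ←essential
  m10: -010,1-10
  m12: 11-0 ←essential
  m14: 1-10,11-0
Essential: 00-0, 1001, 11-0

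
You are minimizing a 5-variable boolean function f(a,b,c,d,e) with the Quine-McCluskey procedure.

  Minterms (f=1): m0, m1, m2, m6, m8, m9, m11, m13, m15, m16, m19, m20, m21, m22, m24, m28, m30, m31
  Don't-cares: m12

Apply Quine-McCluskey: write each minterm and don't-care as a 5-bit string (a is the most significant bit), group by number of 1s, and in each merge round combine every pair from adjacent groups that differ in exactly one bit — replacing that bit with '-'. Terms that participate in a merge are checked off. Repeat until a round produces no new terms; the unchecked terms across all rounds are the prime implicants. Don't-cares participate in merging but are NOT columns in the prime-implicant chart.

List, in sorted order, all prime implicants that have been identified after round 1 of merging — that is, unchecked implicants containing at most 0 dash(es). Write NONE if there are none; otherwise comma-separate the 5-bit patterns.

10011

[col 0] 00000*, 00001*, 00010*, 00110*, 01000*, 01001*, 01011*, 01100*, 01101*, 01111*, 10000*, 10011, 10100*, 10101*, 10110*, 11000*, 11100*, 11110*, 11111*
[col 1] -0000*, -0110, -1000*, -1100*, -1111, 0-000*, 0-001*, 00-10, 000-0, 0000-*, 01-00*, 01-01*, 01-11*, 010-1*, 0100-*, 011-1*, 0110-*, 1-000*, 1-100*, 1-110*, 10-00*, 101-0*, 1010-, 11-00*, 111-0*, 1111-
[col 2] --000, -1-00, 0-00-, 01--1, 01-0-, 1--00, 1-1-0
Prime implicants: --000, -0110, -1-00, -1111, 0-00-, 00-10, 000-0, 01--1, 01-0-, 1--00, 1-1-0, 10011, 1010-, 1111-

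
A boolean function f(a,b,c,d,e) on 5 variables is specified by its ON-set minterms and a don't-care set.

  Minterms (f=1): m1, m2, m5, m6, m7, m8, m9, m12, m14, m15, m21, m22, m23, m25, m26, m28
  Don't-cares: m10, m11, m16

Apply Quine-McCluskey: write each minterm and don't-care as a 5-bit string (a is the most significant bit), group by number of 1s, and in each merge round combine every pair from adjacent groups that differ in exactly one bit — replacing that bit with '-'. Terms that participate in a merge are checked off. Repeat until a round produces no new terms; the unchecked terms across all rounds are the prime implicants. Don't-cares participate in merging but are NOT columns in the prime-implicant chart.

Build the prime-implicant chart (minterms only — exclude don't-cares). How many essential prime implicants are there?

6

Round 0: 00001✓ 00010✓ 00101✓ 00110✓ 00111✓ 01000✓ 01001✓ 01010✓ 01011✓ 01100✓ 01110✓ 01111✓ 10000 10101✓ 10110✓ 10111✓ 11001✓ 11010✓ 11100✓
Round 1: -0101✓ -0110✓ -0111✓ -1001 -1010 -1100 0-001 0-010✓ 0-110✓ 0-111✓ 00-01 00-10✓ 001-1✓ 0011-✓ 01-00✓ 01-10✓ 01-11✓ 010-0✓ 010-1✓ 0100-✓ 0101-✓ 011-0✓ 0111-✓ 101-1✓ 1011-✓
Round 2: -01-1 -011- 0--10 0-11- 01--0 01-1- 010--
PIs = {-01-1, -011-, -1001, -1010, -1100, 0--10, 0-001, 0-11-, 00-01, 01--0, 01-1-, 010--, 10000}
Coverage chart:
  m1: 0-001,00-01
  m2: 0--10 ←essential
  m5: -01-1,00-01
  m6: -011-,0--10,0-11-
  m7: -01-1,-011-,0-11-
  m8: 01--0,010--
  m9: -1001,0-001,010--
  m12: -1100,01--0
  m14: 0--10,0-11-,01--0,01-1-
  m15: 0-11-,01-1-
  m21: -01-1 ←essential
  m22: -011- ←essential
  m23: -01-1,-011-
  m25: -1001 ←essential
  m26: -1010 ←essential
  m28: -1100 ←essential
Essential: -01-1, -011-, -1001, -1010, -1100, 0--10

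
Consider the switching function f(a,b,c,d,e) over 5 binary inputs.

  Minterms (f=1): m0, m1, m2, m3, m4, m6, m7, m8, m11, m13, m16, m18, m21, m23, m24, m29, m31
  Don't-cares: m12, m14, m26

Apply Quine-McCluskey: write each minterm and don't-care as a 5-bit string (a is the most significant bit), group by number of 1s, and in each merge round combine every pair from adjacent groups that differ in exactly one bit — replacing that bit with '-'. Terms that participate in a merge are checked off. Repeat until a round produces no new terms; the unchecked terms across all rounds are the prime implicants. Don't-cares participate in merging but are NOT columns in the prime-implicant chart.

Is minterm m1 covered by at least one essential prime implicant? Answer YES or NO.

size-2^0 implicants → 00000(✓)  00001(✓)  00010(✓)  00011(✓)  00100(✓)  00110(✓)  00111(✓)  01000(✓)  01011(✓)  01100(✓)  01101(✓)  01110(✓)  10000(✓)  10010(✓)  10101(✓)  10111(✓)  11000(✓)  11010(✓)  11101(✓)  11111(✓)
size-2^1 implicants → -0000(✓)  -0010(✓)  -0111  -1000(✓)  -1101  0-000(✓)  0-011  0-100(✓)  0-110(✓)  00-00(✓)  00-10(✓)  00-11(✓)  000-0(✓)  000-1(✓)  0000-(✓)  0001-(✓)  001-0(✓)  0011-(✓)  01-00(✓)  011-0(✓)  0110-  1-000(✓)  1-010(✓)  1-101(✓)  1-111(✓)  100-0(✓)  101-1(✓)  110-0(✓)  111-1(✓)
size-2^2 implicants → --000  -00-0  0--00  0-1-0  00--0  00-1-  000--  1-0-0  1-1-1
Unchecked terms (primes): --000, -00-0, -0111, -1101, 0--00, 0-011, 0-1-0, 00--0, 00-1-, 000--, 0110-, 1-0-0, 1-1-1
Minterm coverage:
  m0 ⊆ --000,-00-0,0--00,00--0,000--
  m1 ⊆ 000-- [E]
  m2 ⊆ -00-0,00--0,00-1-,000--
  m3 ⊆ 0-011,00-1-,000--
  m4 ⊆ 0--00,0-1-0,00--0
  m6 ⊆ 0-1-0,00--0,00-1-
  m7 ⊆ -0111,00-1-
  m8 ⊆ --000,0--00
  m11 ⊆ 0-011 [E]
  m13 ⊆ -1101,0110-
  m16 ⊆ --000,-00-0,1-0-0
  m18 ⊆ -00-0,1-0-0
  m21 ⊆ 1-1-1 [E]
  m23 ⊆ -0111,1-1-1
  m24 ⊆ --000,1-0-0
  m29 ⊆ -1101,1-1-1
  m31 ⊆ 1-1-1 [E]
E = {0-011, 000--, 1-1-1}

YES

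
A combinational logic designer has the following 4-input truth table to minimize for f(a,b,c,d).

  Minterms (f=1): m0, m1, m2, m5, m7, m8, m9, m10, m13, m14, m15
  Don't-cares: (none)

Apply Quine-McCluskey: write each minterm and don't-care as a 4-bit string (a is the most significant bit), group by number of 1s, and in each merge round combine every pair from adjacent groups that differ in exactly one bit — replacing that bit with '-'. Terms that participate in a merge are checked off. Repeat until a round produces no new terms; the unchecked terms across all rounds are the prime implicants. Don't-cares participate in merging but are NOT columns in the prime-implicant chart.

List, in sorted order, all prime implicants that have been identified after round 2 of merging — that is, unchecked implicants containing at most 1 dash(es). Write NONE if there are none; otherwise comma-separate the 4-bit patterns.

1-10, 111-

[col 0] 0000*, 0001*, 0010*, 0101*, 0111*, 1000*, 1001*, 1010*, 1101*, 1110*, 1111*
[col 1] -000*, -001*, -010*, -101*, -111*, 0-01*, 00-0*, 000-*, 01-1*, 1-01*, 1-10, 10-0*, 100-*, 11-1*, 111-
[col 2] --01, -0-0, -00-, -1-1
Prime implicants: --01, -0-0, -00-, -1-1, 1-10, 111-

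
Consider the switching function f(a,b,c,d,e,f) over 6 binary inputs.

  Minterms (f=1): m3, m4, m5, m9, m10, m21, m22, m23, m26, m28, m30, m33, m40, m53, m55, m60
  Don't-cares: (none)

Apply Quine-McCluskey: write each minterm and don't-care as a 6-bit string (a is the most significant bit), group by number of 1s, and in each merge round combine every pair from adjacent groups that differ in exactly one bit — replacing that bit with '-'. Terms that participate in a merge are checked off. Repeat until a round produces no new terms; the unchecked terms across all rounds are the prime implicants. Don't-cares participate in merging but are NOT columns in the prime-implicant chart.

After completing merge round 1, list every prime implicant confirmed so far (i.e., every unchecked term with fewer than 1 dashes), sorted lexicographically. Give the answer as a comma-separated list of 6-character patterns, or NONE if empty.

000011, 001001, 100001, 101000

Round 0: 000011 000100✓ 000101✓ 001001 001010✓ 010101✓ 010110✓ 010111✓ 011010✓ 011100✓ 011110✓ 100001 101000 110101✓ 110111✓ 111100✓
Round 1: -10101✓ -10111✓ -11100 0-0101 0-1010 00010- 01-110 0101-1✓ 01011- 011-10 0111-0 1101-1✓
Round 2: -101-1
PIs = {-101-1, -11100, 0-0101, 0-1010, 000011, 00010-, 001001, 01-110, 01011-, 011-10, 0111-0, 100001, 101000}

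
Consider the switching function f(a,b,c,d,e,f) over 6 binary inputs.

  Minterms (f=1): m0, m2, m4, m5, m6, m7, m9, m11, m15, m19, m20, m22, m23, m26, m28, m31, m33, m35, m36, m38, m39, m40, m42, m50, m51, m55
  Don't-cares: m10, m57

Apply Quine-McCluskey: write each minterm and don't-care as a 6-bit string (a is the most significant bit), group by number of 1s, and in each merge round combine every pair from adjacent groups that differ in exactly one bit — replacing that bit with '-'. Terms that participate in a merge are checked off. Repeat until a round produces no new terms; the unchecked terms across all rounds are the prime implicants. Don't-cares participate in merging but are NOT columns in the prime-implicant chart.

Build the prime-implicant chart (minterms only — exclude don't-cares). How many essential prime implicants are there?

11

size-2^0 implicants → 000000(✓)  000010(✓)  000100(✓)  000101(✓)  000110(✓)  000111(✓)  001001(✓)  001010(✓)  001011(✓)  001111(✓)  010011(✓)  010100(✓)  010110(✓)  010111(✓)  011010(✓)  011100(✓)  011111(✓)  100001(✓)  100011(✓)  100100(✓)  100110(✓)  100111(✓)  101000(✓)  101010(✓)  110010(✓)  110011(✓)  110111(✓)  111001
size-2^1 implicants → -00100(✓)  -00110(✓)  -00111(✓)  -01010  -10011(✓)  -10111(✓)  0-0100(✓)  0-0110(✓)  0-0111(✓)  0-1010  0-1111(✓)  00-010  00-111(✓)  000-00(✓)  000-10(✓)  0000-0(✓)  0001-0(✓)  0001-1(✓)  00010-(✓)  00011-(✓)  001-11  0010-1  00101-  01-100  01-111(✓)  010-11(✓)  0101-0(✓)  01011-(✓)  1-0011(✓)  1-0111(✓)  100-11(✓)  1000-1  1001-0(✓)  10011-(✓)  1010-0  110-11(✓)  11001-
size-2^2 implicants → --0111  -001-0  -0011-  -10-11  0--111  0-01-0  0-011-  000--0  0001--  1-0-11
Unchecked terms (primes): --0111, -001-0, -0011-, -01010, -10-11, 0--111, 0-01-0, 0-011-, 0-1010, 00-010, 000--0, 0001--, 001-11, 0010-1, 00101-, 01-100, 1-0-11, 1000-1, 1010-0, 11001-, 111001
Minterm coverage:
  m0 ⊆ 000--0 [E]
  m2 ⊆ 00-010,000--0
  m4 ⊆ -001-0,0-01-0,000--0,0001--
  m5 ⊆ 0001-- [E]
  m6 ⊆ -001-0,-0011-,0-01-0,0-011-,000--0,0001--
  m7 ⊆ --0111,-0011-,0--111,0-011-,0001--
  m9 ⊆ 0010-1 [E]
  m11 ⊆ 001-11,0010-1,00101-
  m15 ⊆ 0--111,001-11
  m19 ⊆ -10-11 [E]
  m20 ⊆ 0-01-0,01-100
  m22 ⊆ 0-01-0,0-011-
  m23 ⊆ --0111,-10-11,0--111,0-011-
  m26 ⊆ 0-1010 [E]
  m28 ⊆ 01-100 [E]
  m31 ⊆ 0--111 [E]
  m33 ⊆ 1000-1 [E]
  m35 ⊆ 1-0-11,1000-1
  m36 ⊆ -001-0 [E]
  m38 ⊆ -001-0,-0011-
  m39 ⊆ --0111,-0011-,1-0-11
  m40 ⊆ 1010-0 [E]
  m42 ⊆ -01010,1010-0
  m50 ⊆ 11001- [E]
  m51 ⊆ -10-11,1-0-11,11001-
  m55 ⊆ --0111,-10-11,1-0-11
E = {-001-0, -10-11, 0--111, 0-1010, 000--0, 0001--, 0010-1, 01-100, 1000-1, 1010-0, 11001-}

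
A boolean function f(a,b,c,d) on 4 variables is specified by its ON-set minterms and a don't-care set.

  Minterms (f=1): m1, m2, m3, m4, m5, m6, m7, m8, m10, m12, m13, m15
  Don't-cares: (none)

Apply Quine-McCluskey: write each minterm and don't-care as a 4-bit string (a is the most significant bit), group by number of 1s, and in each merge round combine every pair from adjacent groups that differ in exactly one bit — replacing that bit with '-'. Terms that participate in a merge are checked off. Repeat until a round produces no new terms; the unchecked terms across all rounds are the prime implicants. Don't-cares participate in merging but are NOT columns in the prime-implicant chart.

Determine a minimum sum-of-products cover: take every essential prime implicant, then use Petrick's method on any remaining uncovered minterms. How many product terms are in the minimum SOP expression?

5

[col 0] 0001*, 0010*, 0011*, 0100*, 0101*, 0110*, 0111*, 1000*, 1010*, 1100*, 1101*, 1111*
[col 1] -010, -100*, -101*, -111*, 0-01*, 0-10*, 0-11*, 00-1*, 001-*, 01-0*, 01-1*, 010-*, 011-*, 1-00, 10-0, 11-1*, 110-*
[col 2] -1-1, -10-, 0--1, 0-1-, 01--
Prime implicants: -010, -1-1, -10-, 0--1, 0-1-, 01--, 1-00, 10-0
PI chart (minterm → PIs covering it):
  1 | 0--1  (sole → essential)
  2 | -010,0-1-
  3 | 0--1,0-1-
  4 | -10-,01--
  5 | -1-1,-10-,0--1,01--
  6 | 0-1-,01--
  7 | -1-1,0--1,0-1-,01--
  8 | 1-00,10-0
  10 | -010,10-0
  12 | -10-,1-00
  13 | -1-1,-10-
  15 | -1-1  (sole → essential)
Essential prime implicants: -1-1, 0--1
Petrick residual → -010, 01--, 1-00
Minimum SOP uses 5 PIs: b'cd' + bd + a'd + a'b + ac'd'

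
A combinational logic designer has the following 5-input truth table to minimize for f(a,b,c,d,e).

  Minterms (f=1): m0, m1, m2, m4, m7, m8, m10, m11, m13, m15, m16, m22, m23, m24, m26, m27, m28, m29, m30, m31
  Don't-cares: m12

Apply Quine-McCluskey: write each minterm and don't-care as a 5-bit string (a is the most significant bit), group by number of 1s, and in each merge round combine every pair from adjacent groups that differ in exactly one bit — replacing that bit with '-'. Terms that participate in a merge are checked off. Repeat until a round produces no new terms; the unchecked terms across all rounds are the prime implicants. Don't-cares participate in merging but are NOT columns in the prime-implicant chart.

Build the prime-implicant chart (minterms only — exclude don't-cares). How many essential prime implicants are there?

6

Round 0: 00000✓ 00001✓ 00010✓ 00100✓ 00111✓ 01000✓ 01010✓ 01011✓ 01100✓ 01101✓ 01111✓ 10000✓ 10110✓ 10111✓ 11000✓ 11010✓ 11011✓ 11100✓ 11101✓ 11110✓ 11111✓
Round 1: -0000✓ -0111✓ -1000✓ -1010✓ -1011✓ -1100✓ -1101✓ -1111✓ 0-000✓ 0-010✓ 0-100✓ 0-111✓ 00-00✓ 000-0✓ 0000- 01-00✓ 01-11✓ 010-0✓ 0101-✓ 011-1✓ 0110-✓ 1-000✓ 1-110✓ 1-111✓ 1011-✓ 11-00✓ 11-10✓ 11-11✓ 110-0✓ 1101-✓ 111-0✓ 111-1✓ 1110-✓ 1111-✓
Round 2: --000 --111 -1-00 -1-11 -10-0 -101- -11-1 -110- 0--00 0-0-0 1-11- 11--0 11-1- 111--
PIs = {--000, --111, -1-00, -1-11, -10-0, -101-, -11-1, -110-, 0--00, 0-0-0, 0000-, 1-11-, 11--0, 11-1-, 111--}
Coverage chart:
  m0: --000,0--00,0-0-0,0000-
  m1: 0000- ←essential
  m2: 0-0-0 ←essential
  m4: 0--00 ←essential
  m7: --111 ←essential
  m8: --000,-1-00,-10-0,0--00,0-0-0
  m10: -10-0,-101-,0-0-0
  m11: -1-11,-101-
  m13: -11-1,-110-
  m15: --111,-1-11,-11-1
  m16: --000 ←essential
  m22: 1-11- ←essential
  m23: --111,1-11-
  m24: --000,-1-00,-10-0,11--0
  m26: -10-0,-101-,11--0,11-1-
  m27: -1-11,-101-,11-1-
  m28: -1-00,-110-,11--0,111--
  m29: -11-1,-110-,111--
  m30: 1-11-,11--0,11-1-,111--
  m31: --111,-1-11,-11-1,1-11-,11-1-,111--
Essential: --000, --111, 0--00, 0-0-0, 0000-, 1-11-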